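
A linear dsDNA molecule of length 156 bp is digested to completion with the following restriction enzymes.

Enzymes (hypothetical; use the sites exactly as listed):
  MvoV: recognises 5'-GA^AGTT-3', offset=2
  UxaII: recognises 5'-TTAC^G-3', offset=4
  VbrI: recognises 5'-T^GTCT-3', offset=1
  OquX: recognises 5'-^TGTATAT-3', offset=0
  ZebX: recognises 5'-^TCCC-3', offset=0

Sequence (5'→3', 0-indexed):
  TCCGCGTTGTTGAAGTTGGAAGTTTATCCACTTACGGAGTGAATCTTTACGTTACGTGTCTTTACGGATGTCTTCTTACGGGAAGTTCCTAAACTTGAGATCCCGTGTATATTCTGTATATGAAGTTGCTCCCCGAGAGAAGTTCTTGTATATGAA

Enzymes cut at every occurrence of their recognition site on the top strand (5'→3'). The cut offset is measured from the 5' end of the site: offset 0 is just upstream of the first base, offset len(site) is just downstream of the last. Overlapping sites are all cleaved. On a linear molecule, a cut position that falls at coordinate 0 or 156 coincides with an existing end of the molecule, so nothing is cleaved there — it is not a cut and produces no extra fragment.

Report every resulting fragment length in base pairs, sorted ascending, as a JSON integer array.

Scan for sites:
  MvoV GAAGTT/2: at [11, 18, 81, 121, 138] ⇒ [13, 20, 83, 123, 140]
  UxaII TTACG/4: at [31, 46, 51, 61, 75] ⇒ [35, 50, 55, 65, 79]
  VbrI TGTCT/1: at [56, 68] ⇒ [57, 69]
  OquX TGTATAT/0: at [105, 114, 146] ⇒ [105, 114, 146]
  ZebX TCCC/0: at [100, 129] ⇒ [100, 129]

Pooled cuts: [13, 20, 35, 50, 55, 57, 65, 69, 79, 83, 100, 105, 114, 123, 129, 140, 146]

Fragments:
  [0,13): 13 bp
  [13,20): 7 bp
  [20,35): 15 bp
  [35,50): 15 bp
  [50,55): 5 bp
  [55,57): 2 bp
  [57,65): 8 bp
  [65,69): 4 bp
  [69,79): 10 bp
  [79,83): 4 bp
  [83,100): 17 bp
  [100,105): 5 bp
  [105,114): 9 bp
  [114,123): 9 bp
  [123,129): 6 bp
  [129,140): 11 bp
  [140,146): 6 bp
  [146,156): 10 bp

[2,4,4,5,5,6,6,7,8,9,9,10,10,11,13,15,15,17]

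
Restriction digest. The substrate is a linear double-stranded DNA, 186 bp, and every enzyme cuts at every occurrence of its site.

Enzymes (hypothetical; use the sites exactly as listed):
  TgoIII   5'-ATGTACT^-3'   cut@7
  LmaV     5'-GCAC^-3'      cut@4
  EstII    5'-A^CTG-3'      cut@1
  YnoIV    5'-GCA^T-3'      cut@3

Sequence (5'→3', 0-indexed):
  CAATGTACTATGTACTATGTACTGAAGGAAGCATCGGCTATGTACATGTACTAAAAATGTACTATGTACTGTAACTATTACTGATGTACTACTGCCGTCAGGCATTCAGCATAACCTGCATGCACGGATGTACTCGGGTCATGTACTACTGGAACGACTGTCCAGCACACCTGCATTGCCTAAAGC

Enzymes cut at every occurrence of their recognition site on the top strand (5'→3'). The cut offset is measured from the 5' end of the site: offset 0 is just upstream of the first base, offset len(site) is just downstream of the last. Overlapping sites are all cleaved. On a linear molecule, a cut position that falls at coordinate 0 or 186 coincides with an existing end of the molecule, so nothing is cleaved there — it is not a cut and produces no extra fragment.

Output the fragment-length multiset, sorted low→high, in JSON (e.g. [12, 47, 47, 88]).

Per-enzyme occurrences:
  TgoIII (ATGTACT, off=7): starts [2, 9, 16, 45, 56, 63, 83, 127, 140] → cuts [9, 16, 23, 52, 63, 70, 90, 134, 147]
  LmaV (GCAC, off=4): starts [121, 164] → cuts [125, 168]
  EstII (ACTG, off=1): starts [20, 67, 79, 90, 147, 156] → cuts [21, 68, 80, 91, 148, 157]
  YnoIV (GCAT, off=3): starts [30, 101, 108, 117, 172] → cuts [33, 104, 111, 120, 175]

All cut coordinates (distinct, sorted): [9, 16, 21, 23, 33, 52, 63, 68, 70, 80, 90, 91, 104, 111, 120, 125, 134, 147, 148, 157, 168, 175]

Fragment lengths:
  [0,9): 9 bp
  [9,16): 7 bp
  [16,21): 5 bp
  [21,23): 2 bp
  [23,33): 10 bp
  [33,52): 19 bp
  [52,63): 11 bp
  [63,68): 5 bp
  [68,70): 2 bp
  [70,80): 10 bp
  [80,90): 10 bp
  [90,91): 1 bp
  [91,104): 13 bp
  [104,111): 7 bp
  [111,120): 9 bp
  [120,125): 5 bp
  [125,134): 9 bp
  [134,147): 13 bp
  [147,148): 1 bp
  [148,157): 9 bp
  [157,168): 11 bp
  [168,175): 7 bp
  [175,186): 11 bp

[1,1,2,2,5,5,5,7,7,7,9,9,9,9,10,10,10,11,11,11,13,13,19]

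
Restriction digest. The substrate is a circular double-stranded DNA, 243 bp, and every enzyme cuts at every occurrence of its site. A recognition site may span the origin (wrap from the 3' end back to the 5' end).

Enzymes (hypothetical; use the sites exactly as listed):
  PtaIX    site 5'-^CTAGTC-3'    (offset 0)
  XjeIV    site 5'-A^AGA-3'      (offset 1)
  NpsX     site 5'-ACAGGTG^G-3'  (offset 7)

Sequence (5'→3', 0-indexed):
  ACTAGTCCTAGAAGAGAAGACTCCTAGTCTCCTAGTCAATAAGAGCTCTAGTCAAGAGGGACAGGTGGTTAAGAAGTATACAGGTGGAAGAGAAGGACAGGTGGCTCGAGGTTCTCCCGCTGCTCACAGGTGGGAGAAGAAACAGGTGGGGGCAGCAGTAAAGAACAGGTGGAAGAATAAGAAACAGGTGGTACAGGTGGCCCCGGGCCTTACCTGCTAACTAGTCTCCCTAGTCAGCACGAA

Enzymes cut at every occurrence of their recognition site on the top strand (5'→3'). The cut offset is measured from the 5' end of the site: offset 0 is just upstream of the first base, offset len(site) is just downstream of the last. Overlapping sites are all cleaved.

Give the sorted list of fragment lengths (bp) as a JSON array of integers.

Site scan:
  PtaIX CTAGTC/0: at [1, 23, 31, 47, 220, 229] ⇒ [1, 23, 31, 47, 220, 229]
  XjeIV AAGA/1: at [11, 16, 40, 53, 70, 87, 136, 160, 172, 178] ⇒ [12, 17, 41, 54, 71, 88, 137, 161, 173, 179]
  NpsX ACAGGTGG/7: at [60, 79, 96, 125, 141, 164, 183, 192] ⇒ [67, 86, 103, 132, 148, 171, 190, 199]

All cut coordinates (distinct, sorted): [1, 12, 17, 23, 31, 41, 47, 54, 67, 71, 86, 88, 103, 132, 137, 148, 161, 171, 173, 179, 190, 199, 220, 229]

Fragment lengths:
  1→12: 11 bp
  12→17: 5 bp
  17→23: 6 bp
  23→31: 8 bp
  31→41: 10 bp
  41→47: 6 bp
  47→54: 7 bp
  54→67: 13 bp
  67→71: 4 bp
  71→86: 15 bp
  86→88: 2 bp
  88→103: 15 bp
  103→132: 29 bp
  132→137: 5 bp
  137→148: 11 bp
  148→161: 13 bp
  161→171: 10 bp
  171→173: 2 bp
  173→179: 6 bp
  179→190: 11 bp
  190→199: 9 bp
  199→220: 21 bp
  220→229: 9 bp
  229→1 (wrap): 243-229+1 = 15 bp

[2,2,4,5,5,6,6,6,7,8,9,9,10,10,11,11,11,13,13,15,15,15,21,29]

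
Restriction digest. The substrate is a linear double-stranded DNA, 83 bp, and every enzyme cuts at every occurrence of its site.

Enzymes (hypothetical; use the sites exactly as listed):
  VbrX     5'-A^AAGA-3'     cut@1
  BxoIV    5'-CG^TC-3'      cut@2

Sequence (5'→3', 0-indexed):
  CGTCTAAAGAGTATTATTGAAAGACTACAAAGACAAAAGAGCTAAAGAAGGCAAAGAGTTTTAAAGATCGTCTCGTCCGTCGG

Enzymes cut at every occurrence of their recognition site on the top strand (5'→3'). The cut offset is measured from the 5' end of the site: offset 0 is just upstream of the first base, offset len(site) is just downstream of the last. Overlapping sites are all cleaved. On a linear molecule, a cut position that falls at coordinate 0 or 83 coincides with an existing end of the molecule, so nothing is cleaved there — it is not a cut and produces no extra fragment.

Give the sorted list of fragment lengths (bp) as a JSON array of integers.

[2,4,4,4,5,7,7,8,9,9,10,14]

Scan for sites:
  VbrX AAAGA/1: at [5, 19, 28, 35, 43, 52, 62] ⇒ [6, 20, 29, 36, 44, 53, 63]
  BxoIV CGTC/2: at [0, 68, 73, 77] ⇒ [2, 70, 75, 79]

All cut coordinates (distinct, sorted): [2, 6, 20, 29, 36, 44, 53, 63, 70, 75, 79]

Fragment lengths:
  [0,2): 2 bp
  [2,6): 4 bp
  [6,20): 14 bp
  [20,29): 9 bp
  [29,36): 7 bp
  [36,44): 8 bp
  [44,53): 9 bp
  [53,63): 10 bp
  [63,70): 7 bp
  [70,75): 5 bp
  [75,79): 4 bp
  [79,83): 4 bp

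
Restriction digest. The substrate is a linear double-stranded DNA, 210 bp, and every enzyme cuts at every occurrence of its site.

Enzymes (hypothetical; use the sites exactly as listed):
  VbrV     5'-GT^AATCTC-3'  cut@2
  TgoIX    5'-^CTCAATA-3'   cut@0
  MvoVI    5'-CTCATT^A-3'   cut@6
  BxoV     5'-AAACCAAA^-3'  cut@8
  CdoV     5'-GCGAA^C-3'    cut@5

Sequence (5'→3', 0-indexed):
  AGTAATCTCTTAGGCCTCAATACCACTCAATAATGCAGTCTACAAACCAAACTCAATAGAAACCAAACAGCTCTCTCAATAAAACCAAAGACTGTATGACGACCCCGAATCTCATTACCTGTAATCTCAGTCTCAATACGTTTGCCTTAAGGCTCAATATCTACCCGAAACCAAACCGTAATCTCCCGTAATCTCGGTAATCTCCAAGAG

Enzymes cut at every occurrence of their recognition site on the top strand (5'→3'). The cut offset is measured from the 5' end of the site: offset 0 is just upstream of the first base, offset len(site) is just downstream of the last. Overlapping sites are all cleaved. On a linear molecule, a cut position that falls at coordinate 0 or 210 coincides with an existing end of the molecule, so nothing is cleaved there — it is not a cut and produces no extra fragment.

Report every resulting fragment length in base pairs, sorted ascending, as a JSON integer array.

[3,4,6,7,9,9,10,10,12,12,15,16,21,23,26,27]

Site scan:
  VbrV GTAATCTC/2: at [1, 120, 177, 187, 196] ⇒ [3, 122, 179, 189, 198]
  TgoIX CTCAATA/0: at [15, 25, 51, 74, 131, 152] ⇒ [15, 25, 51, 74, 131, 152]
  MvoVI CTCATTA/6: at [110] ⇒ [116]
  BxoV AAACCAAA/8: at [43, 59, 81, 167] ⇒ [51, 67, 89, 175]
  CdoV (GCGAAC, off=5): no sites

Pooled cuts: [3, 15, 25, 51, 67, 74, 89, 116, 122, 131, 152, 175, 179, 189, 198]

Fragments:
  [0,3): 3 bp
  [3,15): 12 bp
  [15,25): 10 bp
  [25,51): 26 bp
  [51,67): 16 bp
  [67,74): 7 bp
  [74,89): 15 bp
  [89,116): 27 bp
  [116,122): 6 bp
  [122,131): 9 bp
  [131,152): 21 bp
  [152,175): 23 bp
  [175,179): 4 bp
  [179,189): 10 bp
  [189,198): 9 bp
  [198,210): 12 bp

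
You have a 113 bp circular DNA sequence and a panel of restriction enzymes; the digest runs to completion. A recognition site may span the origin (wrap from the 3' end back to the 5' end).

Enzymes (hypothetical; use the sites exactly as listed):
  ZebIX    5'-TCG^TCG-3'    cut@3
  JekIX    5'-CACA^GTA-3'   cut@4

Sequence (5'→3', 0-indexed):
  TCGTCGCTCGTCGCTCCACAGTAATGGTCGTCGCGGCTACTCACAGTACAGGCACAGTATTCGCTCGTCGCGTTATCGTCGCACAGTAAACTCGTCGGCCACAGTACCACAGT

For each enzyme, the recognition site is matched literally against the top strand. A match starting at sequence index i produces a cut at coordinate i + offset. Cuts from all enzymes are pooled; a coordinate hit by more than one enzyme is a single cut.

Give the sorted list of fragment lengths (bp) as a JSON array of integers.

[7,7,9,9,10,10,11,11,11,13,15]

Site scan:
  ZebIX TCGTCG/3: at [0, 7, 27, 64, 75, 91] ⇒ [3, 10, 30, 67, 78, 94]
  JekIX CACAGTA/4: at [16, 41, 52, 81, 99] ⇒ [20, 45, 56, 85, 103]

Pooled cuts: [3, 10, 20, 30, 45, 56, 67, 78, 85, 94, 103]

Fragment lengths:
  3→10: 7 bp
  10→20: 10 bp
  20→30: 10 bp
  30→45: 15 bp
  45→56: 11 bp
  56→67: 11 bp
  67→78: 11 bp
  78→85: 7 bp
  85→94: 9 bp
  94→103: 9 bp
  103→3 (wrap): 113-103+3 = 13 bp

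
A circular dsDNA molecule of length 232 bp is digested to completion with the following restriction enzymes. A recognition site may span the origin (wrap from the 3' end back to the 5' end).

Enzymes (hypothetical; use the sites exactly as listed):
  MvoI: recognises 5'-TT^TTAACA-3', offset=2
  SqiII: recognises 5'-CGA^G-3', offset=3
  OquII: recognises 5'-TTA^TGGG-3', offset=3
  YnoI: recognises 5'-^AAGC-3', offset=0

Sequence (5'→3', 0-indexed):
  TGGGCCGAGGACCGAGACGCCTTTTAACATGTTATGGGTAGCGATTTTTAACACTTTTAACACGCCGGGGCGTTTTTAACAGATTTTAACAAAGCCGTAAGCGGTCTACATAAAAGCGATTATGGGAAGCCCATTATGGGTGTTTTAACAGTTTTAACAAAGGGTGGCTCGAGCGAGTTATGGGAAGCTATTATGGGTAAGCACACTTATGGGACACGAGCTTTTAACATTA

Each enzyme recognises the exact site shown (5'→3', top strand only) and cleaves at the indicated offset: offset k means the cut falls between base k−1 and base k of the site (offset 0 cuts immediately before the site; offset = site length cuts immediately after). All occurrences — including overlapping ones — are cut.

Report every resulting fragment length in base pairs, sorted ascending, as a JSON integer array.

[4,4,4,4,4,5,6,7,7,8,8,8,9,9,9,9,9,10,10,10,11,11,13,15,19,19]

Scan for sites:
  MvoI TTTTAACA/2: at [21, 45, 54, 73, 83, 142, 151, 221] ⇒ [23, 47, 56, 75, 85, 144, 153, 223]
  SqiII CGAG/3: at [5, 12, 169, 173, 216] ⇒ [8, 15, 172, 176, 219]
  OquII TTATGGG/3: at [31, 119, 133, 177, 190, 206, 229] ⇒ [0, 34, 122, 136, 180, 193, 209]
  YnoI AAGC/0: at [91, 98, 113, 126, 184, 198] ⇒ [91, 98, 113, 126, 184, 198]

Pooled cuts: [0, 8, 15, 23, 34, 47, 56, 75, 85, 91, 98, 113, 122, 126, 136, 144, 153, 172, 176, 180, 184, 193, 198, 209, 219, 223]

Fragment lengths:
  0→8: 8 bp
  8→15: 7 bp
  15→23: 8 bp
  23→34: 11 bp
  34→47: 13 bp
  47→56: 9 bp
  56→75: 19 bp
  75→85: 10 bp
  85→91: 6 bp
  91→98: 7 bp
  98→113: 15 bp
  113→122: 9 bp
  122→126: 4 bp
  126→136: 10 bp
  136→144: 8 bp
  144→153: 9 bp
  153→172: 19 bp
  172→176: 4 bp
  176→180: 4 bp
  180→184: 4 bp
  184→193: 9 bp
  193→198: 5 bp
  198→209: 11 bp
  209→219: 10 bp
  219→223: 4 bp
  223→0 (wrap): 232-223+0 = 9 bp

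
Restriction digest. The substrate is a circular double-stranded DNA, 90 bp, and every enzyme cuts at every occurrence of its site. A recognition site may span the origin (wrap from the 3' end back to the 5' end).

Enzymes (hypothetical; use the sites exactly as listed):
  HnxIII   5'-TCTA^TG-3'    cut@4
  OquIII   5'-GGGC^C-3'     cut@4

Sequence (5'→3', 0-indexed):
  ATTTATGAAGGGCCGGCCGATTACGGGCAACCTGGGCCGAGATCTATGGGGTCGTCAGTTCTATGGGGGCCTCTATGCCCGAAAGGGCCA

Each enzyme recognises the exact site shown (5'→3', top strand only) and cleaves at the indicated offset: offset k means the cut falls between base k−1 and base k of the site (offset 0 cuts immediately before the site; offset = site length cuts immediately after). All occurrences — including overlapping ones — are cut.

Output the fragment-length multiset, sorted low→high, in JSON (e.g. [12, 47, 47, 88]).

[5,7,9,13,15,17,24]

Scan for sites:
  HnxIII TCTATG/4: at [42, 59, 71] ⇒ [46, 63, 75]
  OquIII GGGCC/4: at [9, 33, 66, 84] ⇒ [13, 37, 70, 88]

All cut coordinates (distinct, sorted): [13, 37, 46, 63, 70, 75, 88]

Fragment lengths:
  13→37: 24 bp
  37→46: 9 bp
  46→63: 17 bp
  63→70: 7 bp
  70→75: 5 bp
  75→88: 13 bp
  88→13 (wrap): 90-88+13 = 15 bp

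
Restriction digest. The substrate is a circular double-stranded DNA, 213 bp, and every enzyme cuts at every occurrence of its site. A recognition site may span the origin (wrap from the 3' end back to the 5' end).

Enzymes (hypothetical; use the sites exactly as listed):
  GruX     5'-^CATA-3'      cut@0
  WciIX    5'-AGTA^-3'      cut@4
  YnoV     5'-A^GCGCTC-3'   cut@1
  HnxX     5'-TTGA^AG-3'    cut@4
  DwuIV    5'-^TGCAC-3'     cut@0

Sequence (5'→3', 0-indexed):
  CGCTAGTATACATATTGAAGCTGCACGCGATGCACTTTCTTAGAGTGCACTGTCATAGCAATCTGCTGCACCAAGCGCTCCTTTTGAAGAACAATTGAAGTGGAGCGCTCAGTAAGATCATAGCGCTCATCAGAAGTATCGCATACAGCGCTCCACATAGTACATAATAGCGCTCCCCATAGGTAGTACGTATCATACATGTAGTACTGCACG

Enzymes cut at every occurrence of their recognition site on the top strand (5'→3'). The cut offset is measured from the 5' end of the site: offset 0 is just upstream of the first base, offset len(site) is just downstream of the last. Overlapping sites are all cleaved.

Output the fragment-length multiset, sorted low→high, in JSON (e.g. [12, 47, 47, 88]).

[1,2,3,3,4,4,5,6,6,7,7,8,8,8,8,8,9,10,11,11,13,13,13,14,15,16]

Site scan:
  GruX (CATA, off=0): starts [10, 53, 118, 141, 155, 162, 177, 193] → cuts [10, 53, 118, 141, 155, 162, 177, 193]
  WciIX (AGTA, off=4): starts [4, 110, 134, 158, 184, 202] → cuts [8, 114, 138, 162, 188, 206]
  YnoV (AGCGCTC, off=1): starts [73, 103, 121, 146, 168] → cuts [74, 104, 122, 147, 169]
  HnxX (TTGAAG, off=4): starts [14, 83, 94] → cuts [18, 87, 98]
  DwuIV (TGCAC, off=0): starts [21, 30, 45, 66, 207] → cuts [21, 30, 45, 66, 207]

All cut coordinates (distinct, sorted): [8, 10, 18, 21, 30, 45, 53, 66, 74, 87, 98, 104, 114, 118, 122, 138, 141, 147, 155, 162, 169, 177, 188, 193, 206, 207]

Fragment lengths:
  8→10: 2 bp
  10→18: 8 bp
  18→21: 3 bp
  21→30: 9 bp
  30→45: 15 bp
  45→53: 8 bp
  53→66: 13 bp
  66→74: 8 bp
  74→87: 13 bp
  87→98: 11 bp
  98→104: 6 bp
  104→114: 10 bp
  114→118: 4 bp
  118→122: 4 bp
  122→138: 16 bp
  138→141: 3 bp
  141→147: 6 bp
  147→155: 8 bp
  155→162: 7 bp
  162→169: 7 bp
  169→177: 8 bp
  177→188: 11 bp
  188→193: 5 bp
  193→206: 13 bp
  206→207: 1 bp
  207→8 (wrap): 213-207+8 = 14 bp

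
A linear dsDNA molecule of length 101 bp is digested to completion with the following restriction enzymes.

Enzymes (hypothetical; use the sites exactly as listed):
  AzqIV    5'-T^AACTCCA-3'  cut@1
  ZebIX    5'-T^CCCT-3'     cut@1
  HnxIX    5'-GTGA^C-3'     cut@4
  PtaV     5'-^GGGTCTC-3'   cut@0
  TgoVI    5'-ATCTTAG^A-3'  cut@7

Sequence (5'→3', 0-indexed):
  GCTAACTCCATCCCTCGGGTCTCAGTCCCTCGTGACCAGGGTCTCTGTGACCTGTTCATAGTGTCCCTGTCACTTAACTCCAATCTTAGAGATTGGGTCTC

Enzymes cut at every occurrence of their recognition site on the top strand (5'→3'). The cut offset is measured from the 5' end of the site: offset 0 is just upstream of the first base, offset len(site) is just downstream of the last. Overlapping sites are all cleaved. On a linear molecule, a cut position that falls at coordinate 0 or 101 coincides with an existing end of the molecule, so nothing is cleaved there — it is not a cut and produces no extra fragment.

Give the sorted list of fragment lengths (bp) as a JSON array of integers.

Scan for sites:
  AzqIV (TAACTCCA, off=1): starts [2, 74] → cuts [3, 75]
  ZebIX (TCCCT, off=1): starts [10, 25, 63] → cuts [11, 26, 64]
  HnxIX (GTGAC, off=4): starts [31, 46] → cuts [35, 50]
  PtaV (GGGTCTC, off=0): starts [16, 38, 94] → cuts [16, 38, 94]
  TgoVI (ATCTTAGA, off=7): starts [82] → cuts [89]

All cut coordinates (distinct, sorted): [3, 11, 16, 26, 35, 38, 50, 64, 75, 89, 94]

Fragments:
  [0,3): 3 bp
  [3,11): 8 bp
  [11,16): 5 bp
  [16,26): 10 bp
  [26,35): 9 bp
  [35,38): 3 bp
  [38,50): 12 bp
  [50,64): 14 bp
  [64,75): 11 bp
  [75,89): 14 bp
  [89,94): 5 bp
  [94,101): 7 bp

[3,3,5,5,7,8,9,10,11,12,14,14]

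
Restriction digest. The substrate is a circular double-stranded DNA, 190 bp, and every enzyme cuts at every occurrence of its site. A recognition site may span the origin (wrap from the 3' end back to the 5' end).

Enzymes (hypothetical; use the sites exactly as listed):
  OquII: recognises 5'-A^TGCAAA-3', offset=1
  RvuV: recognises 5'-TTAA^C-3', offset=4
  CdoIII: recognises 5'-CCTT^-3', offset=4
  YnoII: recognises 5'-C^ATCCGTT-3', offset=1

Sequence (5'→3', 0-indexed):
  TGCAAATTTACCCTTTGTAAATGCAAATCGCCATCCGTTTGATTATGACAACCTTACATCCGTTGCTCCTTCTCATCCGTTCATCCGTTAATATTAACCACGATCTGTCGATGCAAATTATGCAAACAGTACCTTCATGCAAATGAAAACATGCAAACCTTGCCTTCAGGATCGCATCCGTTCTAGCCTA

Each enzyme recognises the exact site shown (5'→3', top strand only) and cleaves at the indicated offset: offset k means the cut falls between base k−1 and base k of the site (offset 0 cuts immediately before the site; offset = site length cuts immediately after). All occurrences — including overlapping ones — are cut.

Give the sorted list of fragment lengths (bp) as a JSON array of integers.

[2,2,3,5,6,8,9,9,10,11,14,14,14,15,15,15,15,23]

Site scan:
  OquII (ATGCAAA, off=1): starts [20, 110, 119, 136, 150, 189] → cuts [0, 21, 111, 120, 137, 151]
  RvuV (TTAAC, off=4): starts [93] → cuts [97]
  CdoIII (CCTT, off=4): starts [11, 51, 67, 131, 157, 162] → cuts [15, 55, 71, 135, 161, 166]
  YnoII (CATCCGTT, off=1): starts [31, 56, 73, 81, 174] → cuts [32, 57, 74, 82, 175]

All cut coordinates (distinct, sorted): [0, 15, 21, 32, 55, 57, 71, 74, 82, 97, 111, 120, 135, 137, 151, 161, 166, 175]

Fragments:
  0→15: 15 bp
  15→21: 6 bp
  21→32: 11 bp
  32→55: 23 bp
  55→57: 2 bp
  57→71: 14 bp
  71→74: 3 bp
  74→82: 8 bp
  82→97: 15 bp
  97→111: 14 bp
  111→120: 9 bp
  120→135: 15 bp
  135→137: 2 bp
  137→151: 14 bp
  151→161: 10 bp
  161→166: 5 bp
  166→175: 9 bp
  175→0 (wrap): 190-175+0 = 15 bp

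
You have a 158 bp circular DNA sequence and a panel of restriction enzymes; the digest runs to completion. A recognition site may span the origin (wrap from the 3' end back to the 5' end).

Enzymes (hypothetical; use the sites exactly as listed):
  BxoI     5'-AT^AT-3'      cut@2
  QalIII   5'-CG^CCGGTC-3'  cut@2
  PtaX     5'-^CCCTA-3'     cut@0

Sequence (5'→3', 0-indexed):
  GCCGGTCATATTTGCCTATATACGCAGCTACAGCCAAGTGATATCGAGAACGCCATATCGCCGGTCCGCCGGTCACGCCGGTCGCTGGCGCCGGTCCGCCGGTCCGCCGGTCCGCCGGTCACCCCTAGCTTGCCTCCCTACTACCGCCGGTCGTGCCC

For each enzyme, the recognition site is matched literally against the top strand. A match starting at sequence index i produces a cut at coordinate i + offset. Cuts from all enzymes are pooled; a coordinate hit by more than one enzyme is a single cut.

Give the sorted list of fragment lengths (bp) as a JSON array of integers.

[4,8,8,8,8,8,8,9,10,11,13,13,13,14,23]

Scan for sites:
  BxoI ATAT/2: at [7, 17, 40, 54] ⇒ [9, 19, 42, 56]
  QalIII CGCCGGTC/2: at [58, 66, 75, 88, 96, 104, 112, 144, 157] ⇒ [1, 60, 68, 77, 90, 98, 106, 114, 146]
  PtaX CCCTA/0: at [122, 135] ⇒ [122, 135]

Pooled cuts: [1, 9, 19, 42, 56, 60, 68, 77, 90, 98, 106, 114, 122, 135, 146]

Fragments:
  1→9: 8 bp
  9→19: 10 bp
  19→42: 23 bp
  42→56: 14 bp
  56→60: 4 bp
  60→68: 8 bp
  68→77: 9 bp
  77→90: 13 bp
  90→98: 8 bp
  98→106: 8 bp
  106→114: 8 bp
  114→122: 8 bp
  122→135: 13 bp
  135→146: 11 bp
  146→1 (wrap): 158-146+1 = 13 bp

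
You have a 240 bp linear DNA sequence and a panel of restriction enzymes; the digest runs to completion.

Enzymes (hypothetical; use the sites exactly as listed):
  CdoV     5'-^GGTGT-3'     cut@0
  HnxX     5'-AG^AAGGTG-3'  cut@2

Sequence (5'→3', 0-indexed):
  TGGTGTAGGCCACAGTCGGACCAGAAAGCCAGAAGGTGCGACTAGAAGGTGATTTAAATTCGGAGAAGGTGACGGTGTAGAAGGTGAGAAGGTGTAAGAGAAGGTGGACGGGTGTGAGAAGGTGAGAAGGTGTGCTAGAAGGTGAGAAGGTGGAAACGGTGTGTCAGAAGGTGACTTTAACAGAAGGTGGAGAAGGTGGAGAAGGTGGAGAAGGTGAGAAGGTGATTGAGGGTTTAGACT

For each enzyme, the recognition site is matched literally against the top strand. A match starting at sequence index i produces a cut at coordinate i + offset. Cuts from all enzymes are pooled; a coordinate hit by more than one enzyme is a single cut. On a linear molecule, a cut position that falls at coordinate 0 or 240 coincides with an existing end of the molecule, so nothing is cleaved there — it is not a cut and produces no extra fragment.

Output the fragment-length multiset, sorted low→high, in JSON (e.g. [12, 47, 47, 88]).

[1,2,2,7,8,8,8,8,8,8,9,9,9,10,10,10,10,11,13,16,20,22,31]

Per-enzyme occurrences:
  CdoV (GGTGT, off=0): starts [1, 73, 90, 110, 128, 157] → cuts [1, 73, 90, 110, 128, 157]
  HnxX (AGAAGGTG, off=2): starts [30, 43, 63, 78, 86, 98, 116, 124, 136, 144, 165, 181, 190, 199, 208, 216] → cuts [32, 45, 65, 80, 88, 100, 118, 126, 138, 146, 167, 183, 192, 201, 210, 218]

Pooled cuts: [1, 32, 45, 65, 73, 80, 88, 90, 100, 110, 118, 126, 128, 138, 146, 157, 167, 183, 192, 201, 210, 218]

Fragments:
  [0,1): 1 bp
  [1,32): 31 bp
  [32,45): 13 bp
  [45,65): 20 bp
  [65,73): 8 bp
  [73,80): 7 bp
  [80,88): 8 bp
  [88,90): 2 bp
  [90,100): 10 bp
  [100,110): 10 bp
  [110,118): 8 bp
  [118,126): 8 bp
  [126,128): 2 bp
  [128,138): 10 bp
  [138,146): 8 bp
  [146,157): 11 bp
  [157,167): 10 bp
  [167,183): 16 bp
  [183,192): 9 bp
  [192,201): 9 bp
  [201,210): 9 bp
  [210,218): 8 bp
  [218,240): 22 bp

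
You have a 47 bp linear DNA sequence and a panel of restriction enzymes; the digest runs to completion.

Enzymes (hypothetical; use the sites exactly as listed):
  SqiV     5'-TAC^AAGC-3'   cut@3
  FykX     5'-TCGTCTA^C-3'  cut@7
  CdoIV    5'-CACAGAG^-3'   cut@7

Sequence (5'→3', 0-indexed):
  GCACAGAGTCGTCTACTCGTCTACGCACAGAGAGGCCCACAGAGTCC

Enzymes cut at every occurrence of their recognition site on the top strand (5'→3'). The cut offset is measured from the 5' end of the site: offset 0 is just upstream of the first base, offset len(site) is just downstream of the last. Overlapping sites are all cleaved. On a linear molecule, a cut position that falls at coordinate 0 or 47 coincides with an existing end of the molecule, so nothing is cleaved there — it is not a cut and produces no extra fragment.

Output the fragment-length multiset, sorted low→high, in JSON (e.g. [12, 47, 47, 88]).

Scan for sites:
  SqiV (TACAAGC, off=3): no sites
  FykX TCGTCTAC/7: at [8, 16] ⇒ [15, 23]
  CdoIV CACAGAG/7: at [1, 25, 37] ⇒ [8, 32, 44]

All cut coordinates (distinct, sorted): [8, 15, 23, 32, 44]

Fragments:
  [0,8): 8 bp
  [8,15): 7 bp
  [15,23): 8 bp
  [23,32): 9 bp
  [32,44): 12 bp
  [44,47): 3 bp

[3,7,8,8,9,12]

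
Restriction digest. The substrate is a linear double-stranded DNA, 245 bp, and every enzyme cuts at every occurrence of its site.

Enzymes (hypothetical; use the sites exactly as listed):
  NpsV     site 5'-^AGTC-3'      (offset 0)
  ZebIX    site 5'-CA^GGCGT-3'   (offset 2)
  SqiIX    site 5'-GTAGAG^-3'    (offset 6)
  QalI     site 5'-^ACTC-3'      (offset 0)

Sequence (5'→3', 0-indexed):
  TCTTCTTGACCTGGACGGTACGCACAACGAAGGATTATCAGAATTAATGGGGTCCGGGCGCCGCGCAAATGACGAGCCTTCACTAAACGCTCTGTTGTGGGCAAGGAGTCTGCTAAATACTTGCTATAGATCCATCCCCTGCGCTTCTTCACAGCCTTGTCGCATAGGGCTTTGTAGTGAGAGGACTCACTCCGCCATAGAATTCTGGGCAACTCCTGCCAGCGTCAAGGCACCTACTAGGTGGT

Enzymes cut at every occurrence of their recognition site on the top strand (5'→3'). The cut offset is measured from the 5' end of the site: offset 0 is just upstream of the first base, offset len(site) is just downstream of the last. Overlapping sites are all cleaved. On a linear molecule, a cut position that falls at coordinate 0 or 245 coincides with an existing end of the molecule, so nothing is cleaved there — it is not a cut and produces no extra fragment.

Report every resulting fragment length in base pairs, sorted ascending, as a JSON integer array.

[4,23,34,78,106]

Per-enzyme occurrences:
  NpsV AGTC/0: at [106] ⇒ [106]
  ZebIX (CAGGCGT, off=2): no sites
  SqiIX (GTAGAG, off=6): no sites
  QalI ACTC/0: at [184, 188, 211] ⇒ [184, 188, 211]

All cut coordinates (distinct, sorted): [106, 184, 188, 211]

Fragments:
  [0,106): 106 bp
  [106,184): 78 bp
  [184,188): 4 bp
  [188,211): 23 bp
  [211,245): 34 bp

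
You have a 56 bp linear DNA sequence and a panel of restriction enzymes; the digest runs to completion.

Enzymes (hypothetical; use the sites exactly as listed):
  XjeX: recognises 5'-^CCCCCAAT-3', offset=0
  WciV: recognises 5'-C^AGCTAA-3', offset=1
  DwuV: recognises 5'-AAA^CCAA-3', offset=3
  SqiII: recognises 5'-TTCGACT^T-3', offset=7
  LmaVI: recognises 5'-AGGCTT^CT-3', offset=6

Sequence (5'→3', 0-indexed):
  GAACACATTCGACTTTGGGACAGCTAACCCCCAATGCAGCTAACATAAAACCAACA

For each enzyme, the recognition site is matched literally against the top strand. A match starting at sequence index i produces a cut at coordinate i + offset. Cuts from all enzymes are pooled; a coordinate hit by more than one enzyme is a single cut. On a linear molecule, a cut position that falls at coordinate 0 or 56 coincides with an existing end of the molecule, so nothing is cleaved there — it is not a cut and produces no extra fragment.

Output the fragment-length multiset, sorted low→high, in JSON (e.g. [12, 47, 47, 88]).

Scan for sites:
  XjeX (CCCCCAAT, off=0): starts [27] → cuts [27]
  WciV (CAGCTAA, off=1): starts [20, 36] → cuts [21, 37]
  DwuV (AAACCAA, off=3): starts [47] → cuts [50]
  SqiII (TTCGACTT, off=7): starts [7] → cuts [14]
  LmaVI (AGGCTTCT, off=6): no sites

Pooled cuts: [14, 21, 27, 37, 50]

Fragment lengths:
  [0,14): 14 bp
  [14,21): 7 bp
  [21,27): 6 bp
  [27,37): 10 bp
  [37,50): 13 bp
  [50,56): 6 bp

[6,6,7,10,13,14]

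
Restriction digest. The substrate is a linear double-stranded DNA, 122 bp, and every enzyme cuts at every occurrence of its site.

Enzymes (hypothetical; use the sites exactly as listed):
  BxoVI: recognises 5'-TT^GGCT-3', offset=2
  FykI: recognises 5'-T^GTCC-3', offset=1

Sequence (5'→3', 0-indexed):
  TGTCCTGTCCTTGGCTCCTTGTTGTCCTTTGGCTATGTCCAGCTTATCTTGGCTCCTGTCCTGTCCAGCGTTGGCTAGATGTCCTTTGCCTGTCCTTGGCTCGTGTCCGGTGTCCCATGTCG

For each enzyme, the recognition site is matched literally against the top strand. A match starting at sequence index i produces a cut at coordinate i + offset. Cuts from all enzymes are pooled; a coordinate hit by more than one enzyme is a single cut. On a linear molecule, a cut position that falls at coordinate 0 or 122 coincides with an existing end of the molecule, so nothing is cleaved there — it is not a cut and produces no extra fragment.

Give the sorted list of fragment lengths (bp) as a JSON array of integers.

Site scan:
  BxoVI (TTGGCT, off=2): starts [10, 28, 48, 70, 95] → cuts [12, 30, 50, 72, 97]
  FykI (TGTCC, off=1): starts [0, 5, 22, 35, 56, 61, 79, 90, 103, 110] → cuts [1, 6, 23, 36, 57, 62, 80, 91, 104, 111]

Pooled cuts: [1, 6, 12, 23, 30, 36, 50, 57, 62, 72, 80, 91, 97, 104, 111]

Fragment lengths:
  [0,1): 1 bp
  [1,6): 5 bp
  [6,12): 6 bp
  [12,23): 11 bp
  [23,30): 7 bp
  [30,36): 6 bp
  [36,50): 14 bp
  [50,57): 7 bp
  [57,62): 5 bp
  [62,72): 10 bp
  [72,80): 8 bp
  [80,91): 11 bp
  [91,97): 6 bp
  [97,104): 7 bp
  [104,111): 7 bp
  [111,122): 11 bp

[1,5,5,6,6,6,7,7,7,7,8,10,11,11,11,14]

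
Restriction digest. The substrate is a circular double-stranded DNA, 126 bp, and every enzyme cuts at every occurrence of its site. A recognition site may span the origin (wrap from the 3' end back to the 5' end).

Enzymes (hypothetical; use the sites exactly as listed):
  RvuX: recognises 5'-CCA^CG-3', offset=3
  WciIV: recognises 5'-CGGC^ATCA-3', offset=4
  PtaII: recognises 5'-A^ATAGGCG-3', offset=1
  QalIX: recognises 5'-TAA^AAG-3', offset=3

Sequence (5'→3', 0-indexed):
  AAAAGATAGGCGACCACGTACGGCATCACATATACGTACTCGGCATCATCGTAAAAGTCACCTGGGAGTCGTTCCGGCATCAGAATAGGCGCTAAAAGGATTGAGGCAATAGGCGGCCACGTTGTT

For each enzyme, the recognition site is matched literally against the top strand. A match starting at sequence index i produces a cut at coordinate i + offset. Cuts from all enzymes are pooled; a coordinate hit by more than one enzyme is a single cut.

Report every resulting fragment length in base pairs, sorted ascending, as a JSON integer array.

Site scan:
  RvuX (CCACG, off=3): starts [13, 116] → cuts [16, 119]
  WciIV (CGGCATCA, off=4): starts [20, 40, 74] → cuts [24, 44, 78]
  PtaII (AATAGGCG, off=1): starts [83, 107] → cuts [84, 108]
  QalIX (TAAAAG, off=3): starts [51, 92, 125] → cuts [2, 54, 95]

All cut coordinates (distinct, sorted): [2, 16, 24, 44, 54, 78, 84, 95, 108, 119]

Fragment lengths:
  2→16: 14 bp
  16→24: 8 bp
  24→44: 20 bp
  44→54: 10 bp
  54→78: 24 bp
  78→84: 6 bp
  84→95: 11 bp
  95→108: 13 bp
  108→119: 11 bp
  119→2 (wrap): 126-119+2 = 9 bp

[6,8,9,10,11,11,13,14,20,24]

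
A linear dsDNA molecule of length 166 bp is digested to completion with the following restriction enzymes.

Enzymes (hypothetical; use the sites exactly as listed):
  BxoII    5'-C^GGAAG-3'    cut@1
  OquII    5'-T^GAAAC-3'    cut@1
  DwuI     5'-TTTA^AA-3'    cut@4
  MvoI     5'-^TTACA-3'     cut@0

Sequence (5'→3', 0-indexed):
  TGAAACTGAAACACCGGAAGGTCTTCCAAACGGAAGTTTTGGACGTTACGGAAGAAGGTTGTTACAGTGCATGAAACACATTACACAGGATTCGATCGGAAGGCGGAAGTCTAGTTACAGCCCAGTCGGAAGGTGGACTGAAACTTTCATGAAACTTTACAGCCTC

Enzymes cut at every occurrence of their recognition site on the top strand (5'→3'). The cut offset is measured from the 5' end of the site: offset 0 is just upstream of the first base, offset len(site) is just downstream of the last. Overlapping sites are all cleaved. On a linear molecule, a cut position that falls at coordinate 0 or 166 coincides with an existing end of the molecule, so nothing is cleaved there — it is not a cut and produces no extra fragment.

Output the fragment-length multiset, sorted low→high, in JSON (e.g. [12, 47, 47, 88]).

Scan for sites:
  BxoII CGGAAG/1: at [14, 30, 48, 96, 103, 126] ⇒ [15, 31, 49, 97, 104, 127]
  OquII TGAAAC/1: at [0, 6, 71, 138, 149] ⇒ [1, 7, 72, 139, 150]
  DwuI (TTTAAA, off=4): no sites
  MvoI TTACA/0: at [61, 80, 114, 156] ⇒ [61, 80, 114, 156]

Pooled cuts: [1, 7, 15, 31, 49, 61, 72, 80, 97, 104, 114, 127, 139, 150, 156]

Fragments:
  [0,1): 1 bp
  [1,7): 6 bp
  [7,15): 8 bp
  [15,31): 16 bp
  [31,49): 18 bp
  [49,61): 12 bp
  [61,72): 11 bp
  [72,80): 8 bp
  [80,97): 17 bp
  [97,104): 7 bp
  [104,114): 10 bp
  [114,127): 13 bp
  [127,139): 12 bp
  [139,150): 11 bp
  [150,156): 6 bp
  [156,166): 10 bp

[1,6,6,7,8,8,10,10,11,11,12,12,13,16,17,18]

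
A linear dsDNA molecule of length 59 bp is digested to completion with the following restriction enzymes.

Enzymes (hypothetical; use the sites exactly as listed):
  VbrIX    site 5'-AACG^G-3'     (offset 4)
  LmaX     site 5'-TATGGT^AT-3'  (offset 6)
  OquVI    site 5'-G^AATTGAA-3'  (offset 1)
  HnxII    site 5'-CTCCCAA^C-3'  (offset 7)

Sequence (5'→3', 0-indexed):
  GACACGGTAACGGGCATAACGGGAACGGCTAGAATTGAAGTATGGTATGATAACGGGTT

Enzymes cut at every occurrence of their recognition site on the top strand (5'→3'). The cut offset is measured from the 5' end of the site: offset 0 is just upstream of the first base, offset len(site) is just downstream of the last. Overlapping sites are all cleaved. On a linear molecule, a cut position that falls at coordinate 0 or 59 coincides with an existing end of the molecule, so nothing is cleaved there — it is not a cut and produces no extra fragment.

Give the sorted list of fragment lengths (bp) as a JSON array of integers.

Scan for sites:
  VbrIX AACGG/4: at [8, 17, 23, 51] ⇒ [12, 21, 27, 55]
  LmaX TATGGTAT/6: at [40] ⇒ [46]
  OquVI GAATTGAA/1: at [31] ⇒ [32]
  HnxII (CTCCCAAC, off=7): no sites

Pooled cuts: [12, 21, 27, 32, 46, 55]

Fragments:
  [0,12): 12 bp
  [12,21): 9 bp
  [21,27): 6 bp
  [27,32): 5 bp
  [32,46): 14 bp
  [46,55): 9 bp
  [55,59): 4 bp

[4,5,6,9,9,12,14]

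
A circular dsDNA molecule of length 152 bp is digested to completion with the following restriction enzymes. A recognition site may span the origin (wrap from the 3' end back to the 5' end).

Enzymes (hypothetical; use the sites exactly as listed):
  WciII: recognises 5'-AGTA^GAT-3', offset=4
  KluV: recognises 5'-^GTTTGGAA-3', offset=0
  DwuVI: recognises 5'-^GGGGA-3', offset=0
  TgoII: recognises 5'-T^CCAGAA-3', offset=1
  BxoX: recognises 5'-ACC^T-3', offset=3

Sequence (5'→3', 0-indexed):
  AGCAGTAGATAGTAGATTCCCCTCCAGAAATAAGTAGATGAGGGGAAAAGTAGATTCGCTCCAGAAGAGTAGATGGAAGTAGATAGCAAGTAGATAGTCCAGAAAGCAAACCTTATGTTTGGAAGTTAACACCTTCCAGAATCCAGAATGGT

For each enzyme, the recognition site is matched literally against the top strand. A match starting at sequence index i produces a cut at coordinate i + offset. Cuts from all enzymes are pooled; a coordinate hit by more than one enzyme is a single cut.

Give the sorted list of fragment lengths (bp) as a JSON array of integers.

Scan for sites:
  WciII (AGTAGAT, off=4): starts [3, 10, 32, 48, 67, 77, 88] → cuts [7, 14, 36, 52, 71, 81, 92]
  KluV (GTTTGGAA, off=0): starts [116] → cuts [116]
  DwuVI (GGGGA, off=0): starts [41] → cuts [41]
  TgoII (TCCAGAA, off=1): starts [22, 59, 97, 134, 141] → cuts [23, 60, 98, 135, 142]
  BxoX (ACCT, off=3): starts [109, 130] → cuts [112, 133]

Pooled cuts: [7, 14, 23, 36, 41, 52, 60, 71, 81, 92, 98, 112, 116, 133, 135, 142]

Fragments:
  7→14: 7 bp
  14→23: 9 bp
  23→36: 13 bp
  36→41: 5 bp
  41→52: 11 bp
  52→60: 8 bp
  60→71: 11 bp
  71→81: 10 bp
  81→92: 11 bp
  92→98: 6 bp
  98→112: 14 bp
  112→116: 4 bp
  116→133: 17 bp
  133→135: 2 bp
  135→142: 7 bp
  142→7 (wrap): 152-142+7 = 17 bp

[2,4,5,6,7,7,8,9,10,11,11,11,13,14,17,17]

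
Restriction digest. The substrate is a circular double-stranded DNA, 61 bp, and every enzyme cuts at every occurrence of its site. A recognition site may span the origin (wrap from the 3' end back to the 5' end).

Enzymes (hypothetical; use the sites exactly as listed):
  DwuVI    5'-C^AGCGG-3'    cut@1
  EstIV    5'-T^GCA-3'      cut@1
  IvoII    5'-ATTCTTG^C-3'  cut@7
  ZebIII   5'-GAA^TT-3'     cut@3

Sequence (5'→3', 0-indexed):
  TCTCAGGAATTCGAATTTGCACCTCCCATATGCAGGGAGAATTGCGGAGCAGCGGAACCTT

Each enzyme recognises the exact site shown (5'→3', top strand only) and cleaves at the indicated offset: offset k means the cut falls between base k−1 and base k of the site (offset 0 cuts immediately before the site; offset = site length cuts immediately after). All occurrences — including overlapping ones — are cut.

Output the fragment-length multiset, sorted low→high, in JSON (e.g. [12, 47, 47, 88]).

[3,6,9,10,13,20]

Per-enzyme occurrences:
  DwuVI (CAGCGG, off=1): starts [49] → cuts [50]
  EstIV (TGCA, off=1): starts [17, 30] → cuts [18, 31]
  IvoII (ATTCTTGC, off=7): no sites
  ZebIII (GAATT, off=3): starts [6, 12, 38] → cuts [9, 15, 41]

All cut coordinates (distinct, sorted): [9, 15, 18, 31, 41, 50]

Fragment lengths:
  9→15: 6 bp
  15→18: 3 bp
  18→31: 13 bp
  31→41: 10 bp
  41→50: 9 bp
  50→9 (wrap): 61-50+9 = 20 bp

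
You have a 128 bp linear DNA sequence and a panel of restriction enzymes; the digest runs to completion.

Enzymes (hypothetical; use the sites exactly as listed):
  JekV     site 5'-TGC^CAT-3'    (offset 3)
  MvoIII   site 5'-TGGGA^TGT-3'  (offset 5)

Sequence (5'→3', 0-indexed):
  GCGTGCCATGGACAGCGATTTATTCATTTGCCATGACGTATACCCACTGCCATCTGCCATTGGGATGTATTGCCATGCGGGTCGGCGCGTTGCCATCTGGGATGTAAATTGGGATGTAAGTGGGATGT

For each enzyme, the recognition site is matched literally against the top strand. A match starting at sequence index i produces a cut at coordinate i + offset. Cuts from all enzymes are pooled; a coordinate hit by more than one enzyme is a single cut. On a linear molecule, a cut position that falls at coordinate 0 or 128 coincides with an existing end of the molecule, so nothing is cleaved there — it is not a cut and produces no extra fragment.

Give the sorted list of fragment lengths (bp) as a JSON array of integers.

[3,6,7,8,8,9,11,12,19,20,25]

Site scan:
  JekV (TGCCAT, off=3): starts [3, 28, 47, 54, 70, 90] → cuts [6, 31, 50, 57, 73, 93]
  MvoIII (TGGGATGT, off=5): starts [60, 97, 109, 120] → cuts [65, 102, 114, 125]

All cut coordinates (distinct, sorted): [6, 31, 50, 57, 65, 73, 93, 102, 114, 125]

Fragments:
  [0,6): 6 bp
  [6,31): 25 bp
  [31,50): 19 bp
  [50,57): 7 bp
  [57,65): 8 bp
  [65,73): 8 bp
  [73,93): 20 bp
  [93,102): 9 bp
  [102,114): 12 bp
  [114,125): 11 bp
  [125,128): 3 bp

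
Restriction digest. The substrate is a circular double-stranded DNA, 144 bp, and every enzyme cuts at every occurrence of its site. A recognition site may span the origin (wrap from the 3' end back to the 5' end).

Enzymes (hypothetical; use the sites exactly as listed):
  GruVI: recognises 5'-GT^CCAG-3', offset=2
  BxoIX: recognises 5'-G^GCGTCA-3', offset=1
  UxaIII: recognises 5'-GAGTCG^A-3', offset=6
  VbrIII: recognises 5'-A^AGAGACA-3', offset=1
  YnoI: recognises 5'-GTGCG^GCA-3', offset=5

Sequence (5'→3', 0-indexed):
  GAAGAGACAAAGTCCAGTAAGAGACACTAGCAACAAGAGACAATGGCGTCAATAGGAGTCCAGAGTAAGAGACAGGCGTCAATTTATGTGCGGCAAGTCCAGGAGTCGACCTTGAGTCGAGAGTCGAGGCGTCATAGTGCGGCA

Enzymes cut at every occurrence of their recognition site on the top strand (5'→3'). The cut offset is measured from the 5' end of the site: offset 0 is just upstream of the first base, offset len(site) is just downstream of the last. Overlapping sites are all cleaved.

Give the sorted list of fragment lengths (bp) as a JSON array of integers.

[2,5,6,6,7,8,8,10,10,11,11,13,14,16,17]

Per-enzyme occurrences:
  GruVI GTCCAG/2: at [11, 57, 96] ⇒ [13, 59, 98]
  BxoIX GGCGTCA/1: at [44, 74, 127] ⇒ [45, 75, 128]
  UxaIII GAGTCGA/6: at [102, 113, 120] ⇒ [108, 119, 126]
  VbrIII AAGAGACA/1: at [1, 18, 34, 66] ⇒ [2, 19, 35, 67]
  YnoI GTGCGGCA/5: at [87, 136] ⇒ [92, 141]

Pooled cuts: [2, 13, 19, 35, 45, 59, 67, 75, 92, 98, 108, 119, 126, 128, 141]

Fragments:
  2→13: 11 bp
  13→19: 6 bp
  19→35: 16 bp
  35→45: 10 bp
  45→59: 14 bp
  59→67: 8 bp
  67→75: 8 bp
  75→92: 17 bp
  92→98: 6 bp
  98→108: 10 bp
  108→119: 11 bp
  119→126: 7 bp
  126→128: 2 bp
  128→141: 13 bp
  141→2 (wrap): 144-141+2 = 5 bp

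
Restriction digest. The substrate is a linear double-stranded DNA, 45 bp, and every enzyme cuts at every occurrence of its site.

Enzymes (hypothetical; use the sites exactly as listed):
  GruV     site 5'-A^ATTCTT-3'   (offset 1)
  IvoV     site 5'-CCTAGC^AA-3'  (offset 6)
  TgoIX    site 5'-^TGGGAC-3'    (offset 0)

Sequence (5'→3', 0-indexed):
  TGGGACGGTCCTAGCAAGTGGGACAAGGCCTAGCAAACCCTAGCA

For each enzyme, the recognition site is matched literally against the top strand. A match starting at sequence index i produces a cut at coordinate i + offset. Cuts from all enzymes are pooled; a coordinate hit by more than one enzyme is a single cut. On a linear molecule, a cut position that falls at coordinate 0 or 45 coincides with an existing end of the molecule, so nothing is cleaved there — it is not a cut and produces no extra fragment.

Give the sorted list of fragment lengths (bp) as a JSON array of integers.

Scan for sites:
  GruV (AATTCTT, off=1): no sites
  IvoV CCTAGCAA/6: at [9, 28] ⇒ [15, 34]
  TgoIX TGGGAC/0: at [0, 18] ⇒ [18] (position 0 is a terminus of the linear molecule — no cut)

All cut coordinates (distinct, sorted): [15, 18, 34]

Fragments:
  [0,15): 15 bp
  [15,18): 3 bp
  [18,34): 16 bp
  [34,45): 11 bp

[3,11,15,16]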